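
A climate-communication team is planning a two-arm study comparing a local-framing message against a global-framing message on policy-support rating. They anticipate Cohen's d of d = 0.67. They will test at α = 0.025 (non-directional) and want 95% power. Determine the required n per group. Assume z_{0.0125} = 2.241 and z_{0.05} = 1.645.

n = 68 per group

For two independent groups with equal n: n = 2·((z_{α/2} + z_β) / d)².
z_{α/2} + z_β = 2.241 + 1.645 = 3.886.
n = 2 × (3.886 / 0.67)² = 2 × 5.800² = 2 × 33.64 = 67.3.
Round up to the next whole participant.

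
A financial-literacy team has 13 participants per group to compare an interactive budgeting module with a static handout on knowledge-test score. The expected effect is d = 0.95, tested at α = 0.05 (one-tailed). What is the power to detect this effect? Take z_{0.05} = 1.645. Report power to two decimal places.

For two equal groups, power = Φ(d·√(n/2) − z_{α}).
d·√(n/2) = 0.95 × √(13/2) = 0.95 × 2.550 = 2.422.
z_β = 2.422 − 1.645 = 0.777.
Power = Φ(0.777) = 0.781.

power ≈ 0.78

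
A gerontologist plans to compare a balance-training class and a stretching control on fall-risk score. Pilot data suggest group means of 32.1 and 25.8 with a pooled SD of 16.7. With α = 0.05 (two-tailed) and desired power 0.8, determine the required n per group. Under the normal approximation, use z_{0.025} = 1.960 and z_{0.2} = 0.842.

n = 111 per group

Cohen's d = |M₁ − M₂| / SD_pooled = |32.1 − 25.8| / 16.7 = 6.3 / 16.7 = 0.377.
For two independent groups with equal n: n = 2·((z_{α/2} + z_β) / d)².
z_{α/2} + z_β = 1.960 + 0.842 = 2.802.
n = 2 × (2.802 / 0.377)² = 2 × 7.432² = 2 × 55.24 = 110.5.
Round up to the next whole participant.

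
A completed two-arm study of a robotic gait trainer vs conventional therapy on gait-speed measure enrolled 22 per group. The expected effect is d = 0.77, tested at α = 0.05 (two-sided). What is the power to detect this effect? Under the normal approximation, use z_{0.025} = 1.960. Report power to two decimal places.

power ≈ 0.72

For two equal groups, power = Φ(d·√(n/2) − z_{α/2}).
d·√(n/2) = 0.77 × √(22/2) = 0.77 × 3.317 = 2.554.
z_β = 2.554 − 1.960 = 0.594.
Power = Φ(0.594) = 0.724.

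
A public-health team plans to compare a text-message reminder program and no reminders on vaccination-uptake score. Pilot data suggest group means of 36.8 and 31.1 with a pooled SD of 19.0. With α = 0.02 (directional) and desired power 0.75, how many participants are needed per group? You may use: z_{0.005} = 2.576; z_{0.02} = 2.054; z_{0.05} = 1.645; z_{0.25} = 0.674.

Cohen's d = |M₁ − M₂| / SD_pooled = |36.8 − 31.1| / 19.0 = 5.7 / 19.0 = 0.300.
For two independent groups with equal n: n = 2·((z_{α} + z_β) / d)².
z_{α} + z_β = 2.054 + 0.674 = 2.728.
n = 2 × (2.728 / 0.300)² = 2 × 9.093² = 2 × 82.69 = 165.4.
Round up to the next whole participant.

n = 166 per group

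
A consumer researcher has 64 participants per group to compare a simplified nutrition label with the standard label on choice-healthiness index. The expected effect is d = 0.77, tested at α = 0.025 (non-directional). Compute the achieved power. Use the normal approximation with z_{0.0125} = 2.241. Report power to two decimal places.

power ≈ 0.98

For two equal groups, power = Φ(d·√(n/2) − z_{α/2}).
d·√(n/2) = 0.77 × √(64/2) = 0.77 × 5.657 = 4.356.
z_β = 4.356 − 2.241 = 2.115.
Power = Φ(2.115) = 0.983.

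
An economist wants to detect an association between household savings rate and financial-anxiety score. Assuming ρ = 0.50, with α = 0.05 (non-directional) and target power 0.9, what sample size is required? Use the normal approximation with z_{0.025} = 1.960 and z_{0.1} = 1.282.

n = 38

Fisher's z: C = ½·ln((1+r)/(1−r)) = ½·ln(3.0000) = 0.5493.
n = ((z_{α/2} + z_β)/C)² + 3.
(1.960 + 1.282) / 0.5493 = 3.242 / 0.5493 = 5.902.
n = 5.902² + 3 = 34.83 + 3 = 37.8.
Round up.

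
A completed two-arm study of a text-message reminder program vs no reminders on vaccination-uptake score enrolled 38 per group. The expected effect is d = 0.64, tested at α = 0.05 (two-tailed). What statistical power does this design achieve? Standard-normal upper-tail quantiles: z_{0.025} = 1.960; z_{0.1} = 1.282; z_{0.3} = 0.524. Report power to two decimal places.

For two equal groups, power = Φ(d·√(n/2) − z_{α/2}).
d·√(n/2) = 0.64 × √(38/2) = 0.64 × 4.359 = 2.790.
z_β = 2.790 − 1.960 = 0.830.
Power = Φ(0.830) = 0.797.

power ≈ 0.80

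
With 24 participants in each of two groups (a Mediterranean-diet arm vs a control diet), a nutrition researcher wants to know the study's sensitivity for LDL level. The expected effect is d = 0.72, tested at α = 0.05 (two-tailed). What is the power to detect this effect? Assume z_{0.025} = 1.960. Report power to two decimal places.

For two equal groups, power = Φ(d·√(n/2) − z_{α/2}).
d·√(n/2) = 0.72 × √(24/2) = 0.72 × 3.464 = 2.494.
z_β = 2.494 − 1.960 = 0.534.
Power = Φ(0.534) = 0.703.

power ≈ 0.70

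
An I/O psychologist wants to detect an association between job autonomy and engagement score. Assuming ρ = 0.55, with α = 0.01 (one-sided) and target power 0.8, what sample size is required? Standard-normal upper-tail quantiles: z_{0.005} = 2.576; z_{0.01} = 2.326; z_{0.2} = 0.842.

n = 30

Fisher's z: C = ½·ln((1+r)/(1−r)) = ½·ln(3.4444) = 0.6184.
n = ((z_{α} + z_β)/C)² + 3.
(2.326 + 0.842) / 0.6184 = 3.168 / 0.6184 = 5.123.
n = 5.123² + 3 = 26.24 + 3 = 29.2.
Round up.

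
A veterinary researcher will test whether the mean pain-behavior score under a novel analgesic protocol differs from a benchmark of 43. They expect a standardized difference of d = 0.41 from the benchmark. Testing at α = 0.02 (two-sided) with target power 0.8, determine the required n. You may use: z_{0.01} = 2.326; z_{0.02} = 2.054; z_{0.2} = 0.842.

n = 60

For a one-sample test: n = ((z_{α/2} + z_β) / d)².
z_{α/2} + z_β = 2.326 + 0.842 = 3.168.
n = (3.168 / 0.41)² = 7.727² = 59.70.
Round up.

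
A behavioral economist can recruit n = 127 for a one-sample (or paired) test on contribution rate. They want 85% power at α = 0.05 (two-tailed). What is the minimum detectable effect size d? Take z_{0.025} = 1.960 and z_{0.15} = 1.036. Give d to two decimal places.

For a single sample (or paired design) of n = 127: d_min = (z_{α/2} + z_β)/√n.
z-sum = 1.960 + 1.036 = 2.996.
d_min = 2.996 / √127 = 2.996 / 11.269 = 0.266.

d_min ≈ 0.27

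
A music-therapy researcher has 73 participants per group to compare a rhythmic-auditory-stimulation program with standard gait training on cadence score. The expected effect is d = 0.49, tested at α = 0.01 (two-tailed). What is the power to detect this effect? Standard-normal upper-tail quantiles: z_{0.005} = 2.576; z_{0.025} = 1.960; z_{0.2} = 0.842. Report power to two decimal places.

power ≈ 0.65

For two equal groups, power = Φ(d·√(n/2) − z_{α/2}).
d·√(n/2) = 0.49 × √(73/2) = 0.49 × 6.042 = 2.960.
z_β = 2.960 − 2.576 = 0.384.
Power = Φ(0.384) = 0.650.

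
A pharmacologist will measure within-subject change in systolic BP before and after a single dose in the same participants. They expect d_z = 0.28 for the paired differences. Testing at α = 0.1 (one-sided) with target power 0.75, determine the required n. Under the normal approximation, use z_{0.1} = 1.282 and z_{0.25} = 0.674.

n = 49 pairs

For a paired (one-sample on differences) test: n = ((z_{α} + z_β) / d)².
z_{α} + z_β = 1.282 + 0.674 = 1.956.
n = (1.956 / 0.28)² = 6.986² = 48.80.
Round up.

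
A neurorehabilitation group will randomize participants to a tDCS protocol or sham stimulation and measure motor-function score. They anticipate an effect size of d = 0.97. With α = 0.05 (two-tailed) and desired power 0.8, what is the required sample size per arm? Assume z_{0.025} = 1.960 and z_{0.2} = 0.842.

For two independent groups with equal n: n = 2·((z_{α/2} + z_β) / d)².
z_{α/2} + z_β = 1.960 + 0.842 = 2.802.
n = 2 × (2.802 / 0.97)² = 2 × 2.889² = 2 × 8.34 = 16.7.
Round up to the next whole participant.

n = 17 per group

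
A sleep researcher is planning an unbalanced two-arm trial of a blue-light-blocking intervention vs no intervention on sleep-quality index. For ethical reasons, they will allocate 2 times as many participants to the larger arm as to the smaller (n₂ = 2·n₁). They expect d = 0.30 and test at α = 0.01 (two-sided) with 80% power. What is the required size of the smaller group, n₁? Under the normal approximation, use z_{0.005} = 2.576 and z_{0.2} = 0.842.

n₁ = 195

With allocation ratio k = n₂/n₁ = 2, Var(x̄₁−x̄₂) = σ²(1/n₁ + 1/(k·n₁)) = σ²·(k+1)/(k·n₁).
So n₁ = (1 + 1/k)·((z_{α/2} + z_β)/d)² = 1.500 × (3.418/0.30)².
n₁ = 1.500 × 129.81 = 194.7.
Round up: n₁ = 195, giving n₂ = 2 × 195 = 390.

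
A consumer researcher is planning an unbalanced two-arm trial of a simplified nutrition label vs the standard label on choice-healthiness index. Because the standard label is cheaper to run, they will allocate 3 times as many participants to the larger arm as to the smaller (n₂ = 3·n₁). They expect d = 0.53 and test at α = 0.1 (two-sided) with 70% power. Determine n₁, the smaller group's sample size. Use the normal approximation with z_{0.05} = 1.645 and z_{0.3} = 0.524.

n₁ = 23

With allocation ratio k = n₂/n₁ = 3, Var(x̄₁−x̄₂) = σ²(1/n₁ + 1/(k·n₁)) = σ²·(k+1)/(k·n₁).
So n₁ = (1 + 1/k)·((z_{α/2} + z_β)/d)² = 1.333 × (2.169/0.53)².
n₁ = 1.333 × 16.75 = 22.3.
Round up: n₁ = 23, giving n₂ = 3 × 23 = 69.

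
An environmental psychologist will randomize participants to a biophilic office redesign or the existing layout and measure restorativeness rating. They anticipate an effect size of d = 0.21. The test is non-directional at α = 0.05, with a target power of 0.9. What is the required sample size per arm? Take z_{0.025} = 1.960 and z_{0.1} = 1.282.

n = 477 per group

For two independent groups with equal n: n = 2·((z_{α/2} + z_β) / d)².
z_{α/2} + z_β = 1.960 + 1.282 = 3.242.
n = 2 × (3.242 / 0.21)² = 2 × 15.438² = 2 × 238.33 = 476.7.
Round up to the next whole participant.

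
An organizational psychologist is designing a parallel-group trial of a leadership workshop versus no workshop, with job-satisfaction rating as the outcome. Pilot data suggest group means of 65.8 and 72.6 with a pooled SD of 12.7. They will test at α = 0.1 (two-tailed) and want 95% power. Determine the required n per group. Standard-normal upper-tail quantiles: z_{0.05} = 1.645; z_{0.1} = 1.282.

n = 76 per group

Cohen's d = |M₁ − M₂| / SD_pooled = |65.8 − 72.6| / 12.7 = 6.8 / 12.7 = 0.535.
For two independent groups with equal n: n = 2·((z_{α/2} + z_β) / d)².
z_{α/2} + z_β = 1.645 + 1.645 = 3.290.
n = 2 × (3.290 / 0.535)² = 2 × 6.150² = 2 × 37.82 = 75.6.
Round up to the next whole participant.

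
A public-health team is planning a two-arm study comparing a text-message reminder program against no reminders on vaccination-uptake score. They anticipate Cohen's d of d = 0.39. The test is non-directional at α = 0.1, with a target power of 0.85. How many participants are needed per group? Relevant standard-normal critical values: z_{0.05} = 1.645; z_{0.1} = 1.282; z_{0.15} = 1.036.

For two independent groups with equal n: n = 2·((z_{α/2} + z_β) / d)².
z_{α/2} + z_β = 1.645 + 1.036 = 2.681.
n = 2 × (2.681 / 0.39)² = 2 × 6.874² = 2 × 47.26 = 94.5.
Round up to the next whole participant.

n = 95 per group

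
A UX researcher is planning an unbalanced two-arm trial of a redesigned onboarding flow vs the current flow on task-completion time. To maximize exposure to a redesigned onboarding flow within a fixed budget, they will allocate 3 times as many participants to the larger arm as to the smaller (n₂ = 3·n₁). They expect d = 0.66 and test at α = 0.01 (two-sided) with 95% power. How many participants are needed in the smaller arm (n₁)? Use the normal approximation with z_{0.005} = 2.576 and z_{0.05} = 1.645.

With allocation ratio k = n₂/n₁ = 3, Var(x̄₁−x̄₂) = σ²(1/n₁ + 1/(k·n₁)) = σ²·(k+1)/(k·n₁).
So n₁ = (1 + 1/k)·((z_{α/2} + z_β)/d)² = 1.333 × (4.221/0.66)².
n₁ = 1.333 × 40.90 = 54.5.
Round up: n₁ = 55, giving n₂ = 3 × 55 = 165.

n₁ = 55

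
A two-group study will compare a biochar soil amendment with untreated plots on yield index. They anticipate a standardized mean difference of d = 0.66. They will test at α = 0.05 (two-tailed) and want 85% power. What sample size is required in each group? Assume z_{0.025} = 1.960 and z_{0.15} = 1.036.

n = 42 per group

For two independent groups with equal n: n = 2·((z_{α/2} + z_β) / d)².
z_{α/2} + z_β = 1.960 + 1.036 = 2.996.
n = 2 × (2.996 / 0.66)² = 2 × 4.539² = 2 × 20.61 = 41.2.
Round up to the next whole participant.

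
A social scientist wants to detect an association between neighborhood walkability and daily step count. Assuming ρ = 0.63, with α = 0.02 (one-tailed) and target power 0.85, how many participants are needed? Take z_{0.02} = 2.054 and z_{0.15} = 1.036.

n = 21

Fisher's z: C = ½·ln((1+r)/(1−r)) = ½·ln(4.4054) = 0.7414.
n = ((z_{α} + z_β)/C)² + 3.
(2.054 + 1.036) / 0.7414 = 3.090 / 0.7414 = 4.168.
n = 4.168² + 3 = 17.37 + 3 = 20.4.
Round up.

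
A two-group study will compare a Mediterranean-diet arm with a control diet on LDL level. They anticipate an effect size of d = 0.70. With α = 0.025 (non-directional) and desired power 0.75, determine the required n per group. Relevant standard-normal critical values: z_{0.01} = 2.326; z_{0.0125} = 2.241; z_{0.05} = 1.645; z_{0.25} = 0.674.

n = 35 per group

For two independent groups with equal n: n = 2·((z_{α/2} + z_β) / d)².
z_{α/2} + z_β = 2.241 + 0.674 = 2.915.
n = 2 × (2.915 / 0.70)² = 2 × 4.164² = 2 × 17.34 = 34.7.
Round up to the next whole participant.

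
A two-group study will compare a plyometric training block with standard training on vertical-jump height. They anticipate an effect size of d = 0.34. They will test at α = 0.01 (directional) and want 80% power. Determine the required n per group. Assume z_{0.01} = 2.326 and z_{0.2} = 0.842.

For two independent groups with equal n: n = 2·((z_{α} + z_β) / d)².
z_{α} + z_β = 2.326 + 0.842 = 3.168.
n = 2 × (3.168 / 0.34)² = 2 × 9.318² = 2 × 86.82 = 173.6.
Round up to the next whole participant.

n = 174 per group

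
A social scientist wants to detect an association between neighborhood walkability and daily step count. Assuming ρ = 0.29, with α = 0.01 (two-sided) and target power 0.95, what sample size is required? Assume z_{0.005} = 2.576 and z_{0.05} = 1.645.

n = 203

Fisher's z: C = ½·ln((1+r)/(1−r)) = ½·ln(1.8169) = 0.2986.
n = ((z_{α/2} + z_β)/C)² + 3.
(2.576 + 1.645) / 0.2986 = 4.221 / 0.2986 = 14.136.
n = 14.136² + 3 = 199.83 + 3 = 202.8.
Round up.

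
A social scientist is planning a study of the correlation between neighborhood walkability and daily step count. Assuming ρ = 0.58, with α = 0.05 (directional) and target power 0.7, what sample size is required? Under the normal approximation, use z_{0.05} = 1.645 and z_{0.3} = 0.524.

Fisher's z: C = ½·ln((1+r)/(1−r)) = ½·ln(3.7619) = 0.6625.
n = ((z_{α} + z_β)/C)² + 3.
(1.645 + 0.524) / 0.6625 = 2.169 / 0.6625 = 3.274.
n = 3.274² + 3 = 10.72 + 3 = 13.7.
Round up.

n = 14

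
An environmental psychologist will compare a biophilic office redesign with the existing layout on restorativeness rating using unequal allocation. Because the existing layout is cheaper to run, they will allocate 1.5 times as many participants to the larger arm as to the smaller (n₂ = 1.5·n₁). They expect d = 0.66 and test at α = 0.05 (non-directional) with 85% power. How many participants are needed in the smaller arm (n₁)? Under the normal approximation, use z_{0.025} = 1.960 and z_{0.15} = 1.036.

With allocation ratio k = n₂/n₁ = 1.5, Var(x̄₁−x̄₂) = σ²(1/n₁ + 1/(k·n₁)) = σ²·(k+1)/(k·n₁).
So n₁ = (1 + 1/k)·((z_{α/2} + z_β)/d)² = 1.667 × (2.996/0.66)².
n₁ = 1.667 × 20.61 = 34.3.
Round up: n₁ = 35, giving n₂ = ⌈1.5 × 35⌉ = ⌈52.5⌉ = 53.

n₁ = 35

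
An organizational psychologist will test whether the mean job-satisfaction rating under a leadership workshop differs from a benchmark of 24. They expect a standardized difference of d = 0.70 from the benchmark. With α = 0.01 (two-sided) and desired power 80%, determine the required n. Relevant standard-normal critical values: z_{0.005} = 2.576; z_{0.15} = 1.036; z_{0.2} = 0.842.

n = 24

For a one-sample test: n = ((z_{α/2} + z_β) / d)².
z_{α/2} + z_β = 2.576 + 0.842 = 3.418.
n = (3.418 / 0.70)² = 4.883² = 23.84.
Round up.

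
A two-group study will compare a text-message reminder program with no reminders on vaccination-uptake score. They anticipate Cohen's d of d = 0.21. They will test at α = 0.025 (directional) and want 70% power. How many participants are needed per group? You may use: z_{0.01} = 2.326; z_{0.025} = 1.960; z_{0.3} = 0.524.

For two independent groups with equal n: n = 2·((z_{α} + z_β) / d)².
z_{α} + z_β = 1.960 + 0.524 = 2.484.
n = 2 × (2.484 / 0.21)² = 2 × 11.829² = 2 × 139.92 = 279.8.
Round up to the next whole participant.

n = 280 per group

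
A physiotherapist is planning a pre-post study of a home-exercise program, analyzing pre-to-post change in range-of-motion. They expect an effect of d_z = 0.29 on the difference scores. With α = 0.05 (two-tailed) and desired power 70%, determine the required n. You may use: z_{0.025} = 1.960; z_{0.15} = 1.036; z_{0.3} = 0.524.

For a paired (one-sample on differences) test: n = ((z_{α/2} + z_β) / d)².
z_{α/2} + z_β = 1.960 + 0.524 = 2.484.
n = (2.484 / 0.29)² = 8.566² = 73.37.
Round up.

n = 74 pairs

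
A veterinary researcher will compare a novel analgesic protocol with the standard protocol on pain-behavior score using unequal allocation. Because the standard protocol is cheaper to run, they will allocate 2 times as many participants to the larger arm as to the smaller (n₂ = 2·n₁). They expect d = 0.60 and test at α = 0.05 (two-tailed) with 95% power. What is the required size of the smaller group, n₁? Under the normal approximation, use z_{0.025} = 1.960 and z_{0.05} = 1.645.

With allocation ratio k = n₂/n₁ = 2, Var(x̄₁−x̄₂) = σ²(1/n₁ + 1/(k·n₁)) = σ²·(k+1)/(k·n₁).
So n₁ = (1 + 1/k)·((z_{α/2} + z_β)/d)² = 1.500 × (3.605/0.60)².
n₁ = 1.500 × 36.10 = 54.2.
Round up: n₁ = 55, giving n₂ = 2 × 55 = 110.

n₁ = 55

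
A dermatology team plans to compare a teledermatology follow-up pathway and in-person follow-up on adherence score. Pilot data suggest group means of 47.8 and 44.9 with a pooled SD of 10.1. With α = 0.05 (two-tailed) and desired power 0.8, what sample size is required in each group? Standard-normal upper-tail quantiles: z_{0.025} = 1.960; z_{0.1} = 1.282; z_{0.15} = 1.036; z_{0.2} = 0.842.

n = 191 per group

Cohen's d = |M₁ − M₂| / SD_pooled = |47.8 − 44.9| / 10.1 = 2.9 / 10.1 = 0.287.
For two independent groups with equal n: n = 2·((z_{α/2} + z_β) / d)².
z_{α/2} + z_β = 1.960 + 0.842 = 2.802.
n = 2 × (2.802 / 0.287)² = 2 × 9.763² = 2 × 95.32 = 190.6.
Round up to the next whole participant.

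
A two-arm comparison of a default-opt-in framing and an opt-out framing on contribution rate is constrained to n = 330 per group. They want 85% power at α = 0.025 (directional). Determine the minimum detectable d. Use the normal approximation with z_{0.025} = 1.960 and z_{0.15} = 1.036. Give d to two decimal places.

d_min ≈ 0.23

For two independent groups of n = 330 each: d_min = (z_{α} + z_β)·√(2/n).
z-sum = 1.960 + 1.036 = 2.996.
d_min = 2.996 × √(2/330) = 2.996 × 0.0778 = 0.233.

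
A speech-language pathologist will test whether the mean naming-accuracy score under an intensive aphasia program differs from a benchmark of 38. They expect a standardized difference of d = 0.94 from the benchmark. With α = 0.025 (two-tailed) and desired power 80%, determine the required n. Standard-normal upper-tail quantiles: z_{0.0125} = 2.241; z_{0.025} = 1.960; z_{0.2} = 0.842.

For a one-sample test: n = ((z_{α/2} + z_β) / d)².
z_{α/2} + z_β = 2.241 + 0.842 = 3.083.
n = (3.083 / 0.94)² = 3.280² = 10.76.
Round up.

n = 11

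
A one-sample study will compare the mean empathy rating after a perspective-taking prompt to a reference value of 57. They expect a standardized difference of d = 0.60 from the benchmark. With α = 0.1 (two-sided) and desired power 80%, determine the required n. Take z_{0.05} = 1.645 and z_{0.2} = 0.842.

For a one-sample test: n = ((z_{α/2} + z_β) / d)².
z_{α/2} + z_β = 1.645 + 0.842 = 2.487.
n = (2.487 / 0.60)² = 4.145² = 17.18.
Round up.

n = 18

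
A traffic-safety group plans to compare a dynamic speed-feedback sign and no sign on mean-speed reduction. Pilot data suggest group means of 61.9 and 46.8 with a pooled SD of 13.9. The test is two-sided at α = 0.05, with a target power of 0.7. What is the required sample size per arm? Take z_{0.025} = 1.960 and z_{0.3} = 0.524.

Cohen's d = |M₁ − M₂| / SD_pooled = |61.9 − 46.8| / 13.9 = 15.1 / 13.9 = 1.086.
For two independent groups with equal n: n = 2·((z_{α/2} + z_β) / d)².
z_{α/2} + z_β = 1.960 + 0.524 = 2.484.
n = 2 × (2.484 / 1.086)² = 2 × 2.287² = 2 × 5.23 = 10.5.
Round up to the next whole participant.

n = 11 per group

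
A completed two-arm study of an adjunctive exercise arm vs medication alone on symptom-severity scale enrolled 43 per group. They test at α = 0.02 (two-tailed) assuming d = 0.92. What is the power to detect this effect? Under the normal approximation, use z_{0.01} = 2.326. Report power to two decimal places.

For two equal groups, power = Φ(d·√(n/2) − z_{α/2}).
d·√(n/2) = 0.92 × √(43/2) = 0.92 × 4.637 = 4.266.
z_β = 4.266 − 2.326 = 1.940.
Power = Φ(1.940) = 0.974.

power ≈ 0.97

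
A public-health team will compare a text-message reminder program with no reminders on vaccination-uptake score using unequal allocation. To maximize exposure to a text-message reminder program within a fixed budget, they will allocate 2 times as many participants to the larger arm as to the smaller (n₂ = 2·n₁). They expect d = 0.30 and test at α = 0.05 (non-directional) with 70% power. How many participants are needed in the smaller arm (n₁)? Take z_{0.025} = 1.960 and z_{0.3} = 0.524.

n₁ = 103

With allocation ratio k = n₂/n₁ = 2, Var(x̄₁−x̄₂) = σ²(1/n₁ + 1/(k·n₁)) = σ²·(k+1)/(k·n₁).
So n₁ = (1 + 1/k)·((z_{α/2} + z_β)/d)² = 1.500 × (2.484/0.30)².
n₁ = 1.500 × 68.56 = 102.8.
Round up: n₁ = 103, giving n₂ = 2 × 103 = 206.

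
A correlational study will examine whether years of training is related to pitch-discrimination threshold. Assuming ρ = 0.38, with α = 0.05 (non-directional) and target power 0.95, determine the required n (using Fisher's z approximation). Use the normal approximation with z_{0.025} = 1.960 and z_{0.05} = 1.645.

n = 85

Fisher's z: C = ½·ln((1+r)/(1−r)) = ½·ln(2.2258) = 0.4001.
n = ((z_{α/2} + z_β)/C)² + 3.
(1.960 + 1.645) / 0.4001 = 3.605 / 0.4001 = 9.010.
n = 9.010² + 3 = 81.18 + 3 = 84.2.
Round up.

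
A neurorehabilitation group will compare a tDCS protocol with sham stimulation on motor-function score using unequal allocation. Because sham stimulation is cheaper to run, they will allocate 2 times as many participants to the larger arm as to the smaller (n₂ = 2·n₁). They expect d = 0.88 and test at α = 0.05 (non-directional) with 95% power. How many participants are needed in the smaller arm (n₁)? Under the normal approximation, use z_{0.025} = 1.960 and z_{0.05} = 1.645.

n₁ = 26

With allocation ratio k = n₂/n₁ = 2, Var(x̄₁−x̄₂) = σ²(1/n₁ + 1/(k·n₁)) = σ²·(k+1)/(k·n₁).
So n₁ = (1 + 1/k)·((z_{α/2} + z_β)/d)² = 1.500 × (3.605/0.88)².
n₁ = 1.500 × 16.78 = 25.2.
Round up: n₁ = 26, giving n₂ = 2 × 26 = 52.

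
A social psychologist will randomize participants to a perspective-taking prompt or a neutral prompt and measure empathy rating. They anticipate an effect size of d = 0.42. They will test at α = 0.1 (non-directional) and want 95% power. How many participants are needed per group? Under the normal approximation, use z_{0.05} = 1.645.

n = 123 per group

For two independent groups with equal n: n = 2·((z_{α/2} + z_β) / d)².
z_{α/2} + z_β = 1.645 + 1.645 = 3.290.
n = 2 × (3.290 / 0.42)² = 2 × 7.833² = 2 × 61.36 = 122.7.
Round up to the next whole participant.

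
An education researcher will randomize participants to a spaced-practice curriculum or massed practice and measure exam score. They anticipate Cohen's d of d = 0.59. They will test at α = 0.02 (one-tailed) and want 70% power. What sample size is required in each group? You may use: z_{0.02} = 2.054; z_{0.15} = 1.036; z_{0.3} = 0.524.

n = 39 per group

For two independent groups with equal n: n = 2·((z_{α} + z_β) / d)².
z_{α} + z_β = 2.054 + 0.524 = 2.578.
n = 2 × (2.578 / 0.59)² = 2 × 4.369² = 2 × 19.09 = 38.2.
Round up to the next whole participant.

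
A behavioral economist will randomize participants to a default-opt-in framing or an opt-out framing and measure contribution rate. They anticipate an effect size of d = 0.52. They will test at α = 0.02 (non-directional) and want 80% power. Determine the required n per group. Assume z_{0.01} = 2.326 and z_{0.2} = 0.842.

For two independent groups with equal n: n = 2·((z_{α/2} + z_β) / d)².
z_{α/2} + z_β = 2.326 + 0.842 = 3.168.
n = 2 × (3.168 / 0.52)² = 2 × 6.092² = 2 × 37.12 = 74.2.
Round up to the next whole participant.

n = 75 per group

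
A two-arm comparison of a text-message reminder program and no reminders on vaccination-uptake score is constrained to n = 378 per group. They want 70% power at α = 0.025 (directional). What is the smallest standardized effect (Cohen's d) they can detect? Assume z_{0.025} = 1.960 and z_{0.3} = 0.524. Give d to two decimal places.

For two independent groups of n = 378 each: d_min = (z_{α} + z_β)·√(2/n).
z-sum = 1.960 + 0.524 = 2.484.
d_min = 2.484 × √(2/378) = 2.484 × 0.0727 = 0.181.

d_min ≈ 0.18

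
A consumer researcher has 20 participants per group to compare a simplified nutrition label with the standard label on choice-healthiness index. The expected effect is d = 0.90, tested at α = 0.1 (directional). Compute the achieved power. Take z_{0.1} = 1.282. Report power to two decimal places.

For two equal groups, power = Φ(d·√(n/2) − z_{α}).
d·√(n/2) = 0.90 × √(20/2) = 0.90 × 3.162 = 2.846.
z_β = 2.846 − 1.282 = 1.564.
Power = Φ(1.564) = 0.941.

power ≈ 0.94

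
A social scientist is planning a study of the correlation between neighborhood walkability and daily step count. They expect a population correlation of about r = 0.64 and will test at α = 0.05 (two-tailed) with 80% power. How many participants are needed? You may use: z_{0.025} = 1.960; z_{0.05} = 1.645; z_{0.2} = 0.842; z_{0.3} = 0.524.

n = 17

Fisher's z: C = ½·ln((1+r)/(1−r)) = ½·ln(4.5556) = 0.7582.
n = ((z_{α/2} + z_β)/C)² + 3.
(1.960 + 0.842) / 0.7582 = 2.802 / 0.7582 = 3.696.
n = 3.696² + 3 = 13.66 + 3 = 16.7.
Round up.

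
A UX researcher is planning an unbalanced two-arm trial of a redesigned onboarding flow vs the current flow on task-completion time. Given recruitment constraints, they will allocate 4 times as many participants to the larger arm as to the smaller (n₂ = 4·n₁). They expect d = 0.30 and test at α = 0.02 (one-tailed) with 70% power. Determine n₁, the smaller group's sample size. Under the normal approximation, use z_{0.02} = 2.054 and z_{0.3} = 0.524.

With allocation ratio k = n₂/n₁ = 4, Var(x̄₁−x̄₂) = σ²(1/n₁ + 1/(k·n₁)) = σ²·(k+1)/(k·n₁).
So n₁ = (1 + 1/k)·((z_{α} + z_β)/d)² = 1.250 × (2.578/0.30)².
n₁ = 1.250 × 73.85 = 92.3.
Round up: n₁ = 93, giving n₂ = 4 × 93 = 372.

n₁ = 93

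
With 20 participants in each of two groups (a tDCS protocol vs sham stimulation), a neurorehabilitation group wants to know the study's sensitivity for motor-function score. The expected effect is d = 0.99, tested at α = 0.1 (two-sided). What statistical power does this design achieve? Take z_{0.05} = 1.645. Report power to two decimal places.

power ≈ 0.93

For two equal groups, power = Φ(d·√(n/2) − z_{α/2}).
d·√(n/2) = 0.99 × √(20/2) = 0.99 × 3.162 = 3.131.
z_β = 3.131 − 1.645 = 1.486.
Power = Φ(1.486) = 0.931.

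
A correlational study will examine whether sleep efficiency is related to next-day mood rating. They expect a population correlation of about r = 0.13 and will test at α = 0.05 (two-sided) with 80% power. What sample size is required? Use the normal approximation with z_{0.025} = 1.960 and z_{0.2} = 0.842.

n = 463

Fisher's z: C = ½·ln((1+r)/(1−r)) = ½·ln(1.2989) = 0.1307.
n = ((z_{α/2} + z_β)/C)² + 3.
(1.960 + 0.842) / 0.1307 = 2.802 / 0.1307 = 21.438.
n = 21.438² + 3 = 459.61 + 3 = 462.6.
Round up.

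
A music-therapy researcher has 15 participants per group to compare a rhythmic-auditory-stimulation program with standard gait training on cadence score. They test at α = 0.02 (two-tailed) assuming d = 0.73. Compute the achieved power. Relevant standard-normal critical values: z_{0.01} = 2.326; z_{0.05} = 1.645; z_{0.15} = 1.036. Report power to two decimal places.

For two equal groups, power = Φ(d·√(n/2) − z_{α/2}).
d·√(n/2) = 0.73 × √(15/2) = 0.73 × 2.739 = 1.999.
z_β = 1.999 − 2.326 = -0.327.
Power = Φ(-0.327) = 0.372.

power ≈ 0.37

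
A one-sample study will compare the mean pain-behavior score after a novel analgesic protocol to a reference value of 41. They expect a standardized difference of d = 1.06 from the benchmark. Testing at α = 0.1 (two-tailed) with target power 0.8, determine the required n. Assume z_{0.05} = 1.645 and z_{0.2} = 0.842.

For a one-sample test: n = ((z_{α/2} + z_β) / d)².
z_{α/2} + z_β = 1.645 + 0.842 = 2.487.
n = (2.487 / 1.06)² = 2.346² = 5.50.
Round up.

n = 6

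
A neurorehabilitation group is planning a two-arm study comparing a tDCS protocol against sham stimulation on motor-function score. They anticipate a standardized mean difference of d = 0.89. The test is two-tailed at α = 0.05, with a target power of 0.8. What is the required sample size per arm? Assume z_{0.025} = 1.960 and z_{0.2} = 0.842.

For two independent groups with equal n: n = 2·((z_{α/2} + z_β) / d)².
z_{α/2} + z_β = 1.960 + 0.842 = 2.802.
n = 2 × (2.802 / 0.89)² = 2 × 3.148² = 2 × 9.91 = 19.8.
Round up to the next whole participant.

n = 20 per group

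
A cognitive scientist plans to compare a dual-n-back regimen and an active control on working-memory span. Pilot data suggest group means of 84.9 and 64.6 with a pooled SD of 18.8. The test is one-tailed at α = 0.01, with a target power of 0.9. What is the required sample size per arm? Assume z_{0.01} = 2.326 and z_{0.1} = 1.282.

n = 23 per group

Cohen's d = |M₁ − M₂| / SD_pooled = |84.9 − 64.6| / 18.8 = 20.3 / 18.8 = 1.080.
For two independent groups with equal n: n = 2·((z_{α} + z_β) / d)².
z_{α} + z_β = 2.326 + 1.282 = 3.608.
n = 2 × (3.608 / 1.080)² = 2 × 3.341² = 2 × 11.16 = 22.3.
Round up to the next whole participant.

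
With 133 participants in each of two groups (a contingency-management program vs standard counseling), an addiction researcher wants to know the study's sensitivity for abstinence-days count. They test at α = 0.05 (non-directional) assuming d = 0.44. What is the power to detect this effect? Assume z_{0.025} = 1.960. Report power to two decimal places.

power ≈ 0.95

For two equal groups, power = Φ(d·√(n/2) − z_{α/2}).
d·√(n/2) = 0.44 × √(133/2) = 0.44 × 8.155 = 3.588.
z_β = 3.588 − 1.960 = 1.628.
Power = Φ(1.628) = 0.948.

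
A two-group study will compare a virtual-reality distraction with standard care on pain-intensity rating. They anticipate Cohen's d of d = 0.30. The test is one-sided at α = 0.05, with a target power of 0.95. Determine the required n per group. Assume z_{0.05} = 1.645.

For two independent groups with equal n: n = 2·((z_{α} + z_β) / d)².
z_{α} + z_β = 1.645 + 1.645 = 3.290.
n = 2 × (3.290 / 0.30)² = 2 × 10.967² = 2 × 120.27 = 240.5.
Round up to the next whole participant.

n = 241 per group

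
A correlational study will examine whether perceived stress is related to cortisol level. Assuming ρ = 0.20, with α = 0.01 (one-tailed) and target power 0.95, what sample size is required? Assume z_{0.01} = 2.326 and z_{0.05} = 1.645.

Fisher's z: C = ½·ln((1+r)/(1−r)) = ½·ln(1.5000) = 0.2027.
n = ((z_{α} + z_β)/C)² + 3.
(2.326 + 1.645) / 0.2027 = 3.971 / 0.2027 = 19.591.
n = 19.591² + 3 = 383.79 + 3 = 386.8.
Round up.

n = 387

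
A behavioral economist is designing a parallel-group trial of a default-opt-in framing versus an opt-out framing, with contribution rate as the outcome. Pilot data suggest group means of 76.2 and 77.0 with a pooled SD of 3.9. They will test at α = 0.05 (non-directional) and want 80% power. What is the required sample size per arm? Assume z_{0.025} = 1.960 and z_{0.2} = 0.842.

Cohen's d = |M₁ − M₂| / SD_pooled = |76.2 − 77.0| / 3.9 = 0.8 / 3.9 = 0.205.
For two independent groups with equal n: n = 2·((z_{α/2} + z_β) / d)².
z_{α/2} + z_β = 1.960 + 0.842 = 2.802.
n = 2 × (2.802 / 0.205)² = 2 × 13.668² = 2 × 186.82 = 373.6.
Round up to the next whole participant.

n = 374 per group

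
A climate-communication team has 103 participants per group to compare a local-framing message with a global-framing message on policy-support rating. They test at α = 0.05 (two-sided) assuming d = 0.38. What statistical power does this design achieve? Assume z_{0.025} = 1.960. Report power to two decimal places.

For two equal groups, power = Φ(d·√(n/2) − z_{α/2}).
d·√(n/2) = 0.38 × √(103/2) = 0.38 × 7.176 = 2.727.
z_β = 2.727 − 1.960 = 0.767.
Power = Φ(0.767) = 0.778.

power ≈ 0.78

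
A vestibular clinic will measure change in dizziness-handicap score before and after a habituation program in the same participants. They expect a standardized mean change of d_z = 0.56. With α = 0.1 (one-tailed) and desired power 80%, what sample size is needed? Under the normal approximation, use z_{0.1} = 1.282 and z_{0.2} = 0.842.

For a paired (one-sample on differences) test: n = ((z_{α} + z_β) / d)².
z_{α} + z_β = 1.282 + 0.842 = 2.124.
n = (2.124 / 0.56)² = 3.793² = 14.39.
Round up.

n = 15 pairs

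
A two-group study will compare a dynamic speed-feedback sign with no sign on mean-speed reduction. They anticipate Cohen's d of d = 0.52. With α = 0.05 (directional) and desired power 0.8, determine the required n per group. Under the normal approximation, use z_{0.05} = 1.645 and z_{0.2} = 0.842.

For two independent groups with equal n: n = 2·((z_{α} + z_β) / d)².
z_{α} + z_β = 1.645 + 0.842 = 2.487.
n = 2 × (2.487 / 0.52)² = 2 × 4.783² = 2 × 22.87 = 45.7.
Round up to the next whole participant.

n = 46 per group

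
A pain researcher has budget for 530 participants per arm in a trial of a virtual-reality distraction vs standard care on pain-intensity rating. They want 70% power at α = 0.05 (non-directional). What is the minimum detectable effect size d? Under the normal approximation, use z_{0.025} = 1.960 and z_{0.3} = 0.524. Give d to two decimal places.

d_min ≈ 0.15

For two independent groups of n = 530 each: d_min = (z_{α/2} + z_β)·√(2/n).
z-sum = 1.960 + 0.524 = 2.484.
d_min = 2.484 × √(2/530) = 2.484 × 0.0614 = 0.153.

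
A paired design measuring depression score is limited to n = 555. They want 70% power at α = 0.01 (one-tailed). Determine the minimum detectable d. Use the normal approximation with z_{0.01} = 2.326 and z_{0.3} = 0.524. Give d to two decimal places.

d_min ≈ 0.12

For a single sample (or paired design) of n = 555: d_min = (z_{α} + z_β)/√n.
z-sum = 2.326 + 0.524 = 2.850.
d_min = 2.850 / √555 = 2.850 / 23.558 = 0.121.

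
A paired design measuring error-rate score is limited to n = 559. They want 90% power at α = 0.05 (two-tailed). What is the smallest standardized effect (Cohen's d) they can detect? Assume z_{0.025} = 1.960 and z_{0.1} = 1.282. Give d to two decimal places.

d_min ≈ 0.14

For a single sample (or paired design) of n = 559: d_min = (z_{α/2} + z_β)/√n.
z-sum = 1.960 + 1.282 = 3.242.
d_min = 3.242 / √559 = 3.242 / 23.643 = 0.137.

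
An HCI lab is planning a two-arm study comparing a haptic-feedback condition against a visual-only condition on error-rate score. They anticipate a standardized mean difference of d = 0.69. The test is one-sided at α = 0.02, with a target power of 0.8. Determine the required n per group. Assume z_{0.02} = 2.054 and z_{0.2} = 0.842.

n = 36 per group

For two independent groups with equal n: n = 2·((z_{α} + z_β) / d)².
z_{α} + z_β = 2.054 + 0.842 = 2.896.
n = 2 × (2.896 / 0.69)² = 2 × 4.197² = 2 × 17.62 = 35.2.
Round up to the next whole participant.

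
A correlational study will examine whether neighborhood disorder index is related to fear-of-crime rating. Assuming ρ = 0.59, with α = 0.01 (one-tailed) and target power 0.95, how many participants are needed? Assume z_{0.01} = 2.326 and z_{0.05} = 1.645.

n = 38

Fisher's z: C = ½·ln((1+r)/(1−r)) = ½·ln(3.8780) = 0.6777.
n = ((z_{α} + z_β)/C)² + 3.
(2.326 + 1.645) / 0.6777 = 3.971 / 0.6777 = 5.860.
n = 5.860² + 3 = 34.33 + 3 = 37.3.
Round up.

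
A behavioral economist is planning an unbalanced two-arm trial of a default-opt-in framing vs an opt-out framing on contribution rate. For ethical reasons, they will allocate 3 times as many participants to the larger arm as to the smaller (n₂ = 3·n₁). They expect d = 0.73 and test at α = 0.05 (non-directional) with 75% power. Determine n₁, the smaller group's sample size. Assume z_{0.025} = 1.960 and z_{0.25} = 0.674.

n₁ = 18

With allocation ratio k = n₂/n₁ = 3, Var(x̄₁−x̄₂) = σ²(1/n₁ + 1/(k·n₁)) = σ²·(k+1)/(k·n₁).
So n₁ = (1 + 1/k)·((z_{α/2} + z_β)/d)² = 1.333 × (2.634/0.73)².
n₁ = 1.333 × 13.02 = 17.4.
Round up: n₁ = 18, giving n₂ = 3 × 18 = 54.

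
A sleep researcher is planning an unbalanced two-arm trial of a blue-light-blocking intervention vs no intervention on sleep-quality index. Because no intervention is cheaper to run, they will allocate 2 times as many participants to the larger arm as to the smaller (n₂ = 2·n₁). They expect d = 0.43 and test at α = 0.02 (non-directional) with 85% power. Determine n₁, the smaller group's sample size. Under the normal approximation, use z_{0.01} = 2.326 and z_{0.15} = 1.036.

n₁ = 92

With allocation ratio k = n₂/n₁ = 2, Var(x̄₁−x̄₂) = σ²(1/n₁ + 1/(k·n₁)) = σ²·(k+1)/(k·n₁).
So n₁ = (1 + 1/k)·((z_{α/2} + z_β)/d)² = 1.500 × (3.362/0.43)².
n₁ = 1.500 × 61.13 = 91.7.
Round up: n₁ = 92, giving n₂ = 2 × 92 = 184.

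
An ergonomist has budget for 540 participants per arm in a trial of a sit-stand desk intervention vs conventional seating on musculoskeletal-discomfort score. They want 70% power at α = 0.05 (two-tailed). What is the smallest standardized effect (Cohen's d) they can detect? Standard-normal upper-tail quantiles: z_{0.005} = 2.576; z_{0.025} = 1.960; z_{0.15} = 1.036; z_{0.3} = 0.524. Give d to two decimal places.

d_min ≈ 0.15

For two independent groups of n = 540 each: d_min = (z_{α/2} + z_β)·√(2/n).
z-sum = 1.960 + 0.524 = 2.484.
d_min = 2.484 × √(2/540) = 2.484 × 0.0609 = 0.151.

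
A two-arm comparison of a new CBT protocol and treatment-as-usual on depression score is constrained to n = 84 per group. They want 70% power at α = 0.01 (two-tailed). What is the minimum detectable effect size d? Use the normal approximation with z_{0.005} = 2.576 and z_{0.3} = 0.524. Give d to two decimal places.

For two independent groups of n = 84 each: d_min = (z_{α/2} + z_β)·√(2/n).
z-sum = 2.576 + 0.524 = 3.100.
d_min = 3.100 × √(2/84) = 3.100 × 0.1543 = 0.478.

d_min ≈ 0.48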